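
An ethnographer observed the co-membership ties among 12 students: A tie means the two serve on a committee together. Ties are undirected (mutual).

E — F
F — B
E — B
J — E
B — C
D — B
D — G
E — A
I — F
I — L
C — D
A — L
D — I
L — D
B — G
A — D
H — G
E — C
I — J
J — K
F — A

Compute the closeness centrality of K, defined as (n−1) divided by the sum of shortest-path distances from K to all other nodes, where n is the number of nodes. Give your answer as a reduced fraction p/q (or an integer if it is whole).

11/32

Distances from K: A:3, B:3, C:3, D:3, E:2, F:3, G:4, H:5, I:2, J:1, L:3. Sum = 32.
n = 12, so closeness = 11/32.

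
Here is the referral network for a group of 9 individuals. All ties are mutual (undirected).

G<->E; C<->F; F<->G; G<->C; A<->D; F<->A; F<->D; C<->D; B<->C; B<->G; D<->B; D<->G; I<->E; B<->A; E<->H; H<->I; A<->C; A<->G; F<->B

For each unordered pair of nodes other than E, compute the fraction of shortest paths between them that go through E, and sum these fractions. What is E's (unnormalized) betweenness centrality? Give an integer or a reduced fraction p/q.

Pairs whose geodesics pass through E — I–D: 1; I–A: 1; I–B: 1; I–G: 1; I–C: 1; I–F: 1; H–D: 1; H–A: 1; H–B: 1; H–G: 1; H–C: 1; H–F: 1.
All other pairs contribute 0.
Summing the contributions gives betweenness(E) = 12.

12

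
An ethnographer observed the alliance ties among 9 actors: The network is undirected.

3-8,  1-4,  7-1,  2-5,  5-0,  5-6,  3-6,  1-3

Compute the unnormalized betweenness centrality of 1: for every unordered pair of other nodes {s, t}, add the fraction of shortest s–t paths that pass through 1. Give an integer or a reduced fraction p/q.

13

Pairs whose geodesics pass through 1 — 0–4: 1; 0–7: 1; 4–5: 1; 4–6: 1; 4–3: 1; 4–7: 1; 4–8: 1; 4–2: 1; 5–7: 1; 6–7: 1; 3–7: 1; 7–8: 1; 7–2: 1.
All other pairs contribute 0.
Summing the contributions gives betweenness(1) = 13.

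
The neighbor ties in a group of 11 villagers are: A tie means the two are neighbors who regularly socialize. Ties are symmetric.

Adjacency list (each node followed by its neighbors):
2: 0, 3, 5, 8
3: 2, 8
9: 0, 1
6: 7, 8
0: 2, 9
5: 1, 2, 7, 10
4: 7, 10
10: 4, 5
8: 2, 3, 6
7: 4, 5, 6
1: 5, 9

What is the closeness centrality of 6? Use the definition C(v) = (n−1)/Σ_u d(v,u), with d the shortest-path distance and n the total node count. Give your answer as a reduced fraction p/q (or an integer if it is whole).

Distances from 6: 0:3, 1:3, 2:2, 3:2, 4:2, 5:2, 7:1, 8:1, 9:4, 10:3. Sum = 23.
n = 11, so closeness = 10/23.

10/23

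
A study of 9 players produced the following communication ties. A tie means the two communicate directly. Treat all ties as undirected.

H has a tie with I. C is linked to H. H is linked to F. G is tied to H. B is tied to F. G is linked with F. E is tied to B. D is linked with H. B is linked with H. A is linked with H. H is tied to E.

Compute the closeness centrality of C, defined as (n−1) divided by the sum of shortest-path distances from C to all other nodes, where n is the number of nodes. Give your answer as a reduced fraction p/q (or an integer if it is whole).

8/15

Distances from C: A:2, B:2, D:2, E:2, F:2, G:2, H:1, I:2. Sum = 15.
n = 9, so closeness = 8/15.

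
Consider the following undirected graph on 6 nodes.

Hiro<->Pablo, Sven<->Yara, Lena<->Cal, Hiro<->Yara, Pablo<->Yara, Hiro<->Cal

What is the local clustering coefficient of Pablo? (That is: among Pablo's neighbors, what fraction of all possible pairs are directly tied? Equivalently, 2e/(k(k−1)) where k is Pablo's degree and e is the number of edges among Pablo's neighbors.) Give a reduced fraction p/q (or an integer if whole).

1

Pablo's neighbors: Hiro and Yara (k = 2).
Possible neighbor pairs: C(2,2) = 1. Edges among them: Hiro–Yara → e = 1.
Clustering(Pablo) = 1/1.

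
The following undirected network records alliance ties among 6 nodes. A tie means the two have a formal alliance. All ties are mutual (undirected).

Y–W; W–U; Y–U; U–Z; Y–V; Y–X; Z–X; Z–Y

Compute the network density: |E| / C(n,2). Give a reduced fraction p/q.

There are 8 edges and 6 nodes, so the maximum possible is C(6,2) = 15.
Density = 8/15.

8/15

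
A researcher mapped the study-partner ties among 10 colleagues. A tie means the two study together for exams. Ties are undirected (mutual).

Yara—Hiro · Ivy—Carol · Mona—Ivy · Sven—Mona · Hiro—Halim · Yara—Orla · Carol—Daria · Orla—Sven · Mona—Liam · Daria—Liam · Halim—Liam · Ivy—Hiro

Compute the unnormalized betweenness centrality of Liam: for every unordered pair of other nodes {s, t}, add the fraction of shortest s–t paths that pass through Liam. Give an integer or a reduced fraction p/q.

Pairs whose geodesics pass through Liam — Mona–Daria: 1; Mona–Halim: 1; Carol–Halim: 1/2; Daria–Halim: 1; Daria–Hiro: 1/2; Daria–Yara: 1/2; Daria–Orla: 1; Daria–Sven: 1; Halim–Sven: 1.
All other pairs contribute 0.
Summing the contributions gives betweenness(Liam) = 15/2.

15/2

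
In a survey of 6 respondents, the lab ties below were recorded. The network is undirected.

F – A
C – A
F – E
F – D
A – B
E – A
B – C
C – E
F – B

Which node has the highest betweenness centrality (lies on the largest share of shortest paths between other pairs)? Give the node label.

Unnormalized betweenness of each node: A:1, B:2/3, C:1/3, D:0, E:2/3, F:13/3.
F has the largest value, 13/3, making it the main broker — the node through which the most shortest paths run.

F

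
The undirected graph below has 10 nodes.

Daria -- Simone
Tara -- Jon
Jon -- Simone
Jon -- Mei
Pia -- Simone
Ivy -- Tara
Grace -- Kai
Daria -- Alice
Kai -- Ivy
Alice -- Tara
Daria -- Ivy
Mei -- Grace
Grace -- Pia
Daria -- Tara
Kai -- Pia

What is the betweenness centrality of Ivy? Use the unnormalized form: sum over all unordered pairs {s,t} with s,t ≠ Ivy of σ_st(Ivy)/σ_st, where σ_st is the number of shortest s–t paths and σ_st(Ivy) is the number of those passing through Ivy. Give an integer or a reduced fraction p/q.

31/6

Pairs whose geodesics pass through Ivy — Tara–Grace: 1/2; Tara–Pia: 1/3; Tara–Kai: 1; Grace–Daria: 1/2; Grace–Alice: 2/4; Kai–Jon: 1/3; Kai–Daria: 1; Kai–Alice: 2/2.
All other pairs contribute 0.
Summing the contributions gives betweenness(Ivy) = 31/6.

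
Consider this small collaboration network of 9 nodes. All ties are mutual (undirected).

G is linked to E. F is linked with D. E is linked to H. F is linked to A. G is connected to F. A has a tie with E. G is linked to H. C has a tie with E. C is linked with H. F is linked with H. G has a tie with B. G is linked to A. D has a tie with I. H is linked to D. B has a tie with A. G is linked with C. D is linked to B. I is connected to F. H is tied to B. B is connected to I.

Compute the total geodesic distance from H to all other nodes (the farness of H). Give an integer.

Distances from H: A:2, B:1, C:1, D:1, E:1, F:1, G:1, I:2.
Sum = 2 + 1 + 1 + 1 + 1 + 1 + 1 + 2 = 10.

10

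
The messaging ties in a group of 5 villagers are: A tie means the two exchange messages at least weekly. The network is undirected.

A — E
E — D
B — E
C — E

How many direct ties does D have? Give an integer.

D is directly tied to E. That is 1 neighbor, so the degree of D is 1.

1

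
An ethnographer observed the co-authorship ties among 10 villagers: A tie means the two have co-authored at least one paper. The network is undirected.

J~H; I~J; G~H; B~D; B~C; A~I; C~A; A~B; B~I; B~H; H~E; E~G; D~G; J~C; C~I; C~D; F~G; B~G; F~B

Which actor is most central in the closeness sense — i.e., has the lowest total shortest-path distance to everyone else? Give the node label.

B

Farness (sum of distances to all others) for each node — A:16, B:11, C:14, D:15, E:19, F:17, G:13, H:14, I:15, J:16.
The smallest farness is 11, for B, so B has the highest closeness.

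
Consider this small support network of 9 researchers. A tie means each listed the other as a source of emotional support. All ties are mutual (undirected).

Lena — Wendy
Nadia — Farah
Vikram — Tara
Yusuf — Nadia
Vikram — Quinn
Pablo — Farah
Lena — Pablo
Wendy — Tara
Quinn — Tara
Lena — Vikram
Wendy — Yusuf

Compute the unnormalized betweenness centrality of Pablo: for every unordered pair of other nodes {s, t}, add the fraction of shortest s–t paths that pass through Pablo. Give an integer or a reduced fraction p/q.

Pairs whose geodesics pass through Pablo — Nadia–Vikram: 1/3; Nadia–Lena: 1/2; Wendy–Farah: 1/2; Tara–Farah: 2/3; Quinn–Farah: 1; Vikram–Farah: 1; Lena–Farah: 1.
All other pairs contribute 0.
Summing the contributions gives betweenness(Pablo) = 5.

5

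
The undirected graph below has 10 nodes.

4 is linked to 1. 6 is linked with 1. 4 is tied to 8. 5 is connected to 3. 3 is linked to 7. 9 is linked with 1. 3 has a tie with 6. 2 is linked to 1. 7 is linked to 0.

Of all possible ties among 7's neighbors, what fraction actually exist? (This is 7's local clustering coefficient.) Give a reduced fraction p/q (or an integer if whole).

7's neighbors: 0 and 3 (k = 2).
Possible neighbor pairs: C(2,2) = 1. Edges among them: none → e = 0.
Clustering(7) = 0/1.

0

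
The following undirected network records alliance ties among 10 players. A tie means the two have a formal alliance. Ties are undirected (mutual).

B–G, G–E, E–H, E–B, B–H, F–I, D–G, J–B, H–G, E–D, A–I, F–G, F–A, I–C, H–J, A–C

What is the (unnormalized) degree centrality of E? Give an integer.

4

E is directly tied to B, D, G, and H. That is 4 neighbors, so the degree of E is 4.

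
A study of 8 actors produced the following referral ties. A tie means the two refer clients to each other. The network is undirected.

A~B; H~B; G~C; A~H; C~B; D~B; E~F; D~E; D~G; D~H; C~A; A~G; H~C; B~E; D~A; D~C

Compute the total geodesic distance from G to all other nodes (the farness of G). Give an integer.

12

Distances from G: A:1, B:2, C:1, D:1, E:2, F:3, H:2.
Sum = 1 + 2 + 1 + 1 + 2 + 3 + 2 = 12.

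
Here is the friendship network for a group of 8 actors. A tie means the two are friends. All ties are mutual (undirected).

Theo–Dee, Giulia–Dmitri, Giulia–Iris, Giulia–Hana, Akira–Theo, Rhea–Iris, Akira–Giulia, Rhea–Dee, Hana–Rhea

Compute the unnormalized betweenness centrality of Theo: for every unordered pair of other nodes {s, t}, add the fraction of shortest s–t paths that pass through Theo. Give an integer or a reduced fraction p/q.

Pairs whose geodesics pass through Theo — Dmitri–Dee: 1/3; Dee–Akira: 1; Dee–Giulia: 1/3; Rhea–Akira: 1/3.
All other pairs contribute 0.
Summing the contributions gives betweenness(Theo) = 2.

2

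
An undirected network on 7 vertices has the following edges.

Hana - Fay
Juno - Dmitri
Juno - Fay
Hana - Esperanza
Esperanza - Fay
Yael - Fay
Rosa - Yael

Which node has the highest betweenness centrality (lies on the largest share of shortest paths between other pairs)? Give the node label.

Fay

Unnormalized betweenness of each node: Dmitri:0, Esperanza:0, Fay:12, Hana:0, Juno:5, Rosa:0, Yael:5.
Fay has the largest value, 12, making it the main broker — the node through which the most shortest paths run.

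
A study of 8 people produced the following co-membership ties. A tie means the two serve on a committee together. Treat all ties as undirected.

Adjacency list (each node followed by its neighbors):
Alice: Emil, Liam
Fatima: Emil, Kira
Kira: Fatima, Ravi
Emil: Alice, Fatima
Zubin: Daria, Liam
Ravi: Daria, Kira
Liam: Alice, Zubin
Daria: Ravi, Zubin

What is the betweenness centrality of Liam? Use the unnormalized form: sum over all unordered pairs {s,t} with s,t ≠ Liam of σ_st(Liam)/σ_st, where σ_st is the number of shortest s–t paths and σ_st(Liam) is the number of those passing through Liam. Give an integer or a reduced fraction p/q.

9/2

Pairs whose geodesics pass through Liam — Daria–Alice: 1; Daria–Emil: 1/2; Zubin–Alice: 1; Zubin–Emil: 1; Zubin–Fatima: 1/2; Alice–Ravi: 1/2.
All other pairs contribute 0.
Summing the contributions gives betweenness(Liam) = 9/2.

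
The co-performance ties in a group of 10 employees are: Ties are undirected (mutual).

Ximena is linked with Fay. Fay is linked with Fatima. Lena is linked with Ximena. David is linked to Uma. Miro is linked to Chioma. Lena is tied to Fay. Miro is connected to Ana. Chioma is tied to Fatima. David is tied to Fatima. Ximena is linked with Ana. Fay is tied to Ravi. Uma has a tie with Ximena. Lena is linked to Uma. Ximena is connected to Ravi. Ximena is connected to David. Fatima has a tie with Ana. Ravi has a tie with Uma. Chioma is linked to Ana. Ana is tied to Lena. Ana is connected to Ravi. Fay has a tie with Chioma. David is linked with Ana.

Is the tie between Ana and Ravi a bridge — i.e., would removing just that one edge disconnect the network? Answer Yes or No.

Even without that edge, Ana still reaches Ravi via Ana – Ximena – Ravi, so the network stays connected. Not a bridge.

No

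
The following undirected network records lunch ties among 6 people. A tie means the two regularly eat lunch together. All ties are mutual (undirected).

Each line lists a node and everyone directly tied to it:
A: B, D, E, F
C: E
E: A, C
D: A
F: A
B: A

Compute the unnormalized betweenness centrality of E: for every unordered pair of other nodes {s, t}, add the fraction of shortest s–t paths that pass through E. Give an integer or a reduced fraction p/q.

Pairs whose geodesics pass through E — A–C: 1; F–C: 1; D–C: 1; B–C: 1.
All other pairs contribute 0.
Summing the contributions gives betweenness(E) = 4.

4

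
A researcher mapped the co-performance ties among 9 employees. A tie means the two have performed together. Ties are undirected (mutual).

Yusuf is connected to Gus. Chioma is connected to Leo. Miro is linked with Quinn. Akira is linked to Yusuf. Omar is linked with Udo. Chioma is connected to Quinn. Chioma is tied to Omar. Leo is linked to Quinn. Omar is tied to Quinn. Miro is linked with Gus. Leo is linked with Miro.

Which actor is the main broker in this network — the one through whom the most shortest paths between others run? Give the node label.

Unnormalized betweenness of each node: Akira:0, Chioma:1, Gus:12, Leo:2, Miro:15, Omar:7, Quinn:11, Udo:0, Yusuf:7.
Miro has the largest value, 15, making it the main broker — the node through which the most shortest paths run.

Miro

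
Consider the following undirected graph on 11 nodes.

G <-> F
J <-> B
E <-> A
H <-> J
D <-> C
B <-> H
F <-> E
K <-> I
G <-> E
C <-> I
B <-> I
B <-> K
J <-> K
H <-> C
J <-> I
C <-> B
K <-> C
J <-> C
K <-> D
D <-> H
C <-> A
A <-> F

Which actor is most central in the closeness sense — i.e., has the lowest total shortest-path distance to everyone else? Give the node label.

C

Farness (sum of distances to all others) for each node — A:17, B:19, C:14, D:21, E:23, F:23, G:31, H:20, I:20, J:19, K:19.
The smallest farness is 14, for C, so C has the highest closeness.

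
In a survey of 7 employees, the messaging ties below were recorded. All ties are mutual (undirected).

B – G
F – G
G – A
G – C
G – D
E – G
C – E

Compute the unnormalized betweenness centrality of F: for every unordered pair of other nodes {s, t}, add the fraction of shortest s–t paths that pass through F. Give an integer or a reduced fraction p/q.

0

No shortest path between any pair of other nodes passes through F.
Summing the contributions gives betweenness(F) = 0.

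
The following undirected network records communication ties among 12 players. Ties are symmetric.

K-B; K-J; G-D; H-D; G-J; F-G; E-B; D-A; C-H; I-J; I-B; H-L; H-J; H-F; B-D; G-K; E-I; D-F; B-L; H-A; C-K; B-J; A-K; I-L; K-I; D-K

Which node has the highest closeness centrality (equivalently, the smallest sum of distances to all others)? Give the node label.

Farness (sum of distances to all others) for each node — A:20, B:16, C:21, D:16, E:25, F:21, G:20, H:17, I:18, J:17, K:15, L:20.
The smallest farness is 15, for K, so K has the highest closeness.

K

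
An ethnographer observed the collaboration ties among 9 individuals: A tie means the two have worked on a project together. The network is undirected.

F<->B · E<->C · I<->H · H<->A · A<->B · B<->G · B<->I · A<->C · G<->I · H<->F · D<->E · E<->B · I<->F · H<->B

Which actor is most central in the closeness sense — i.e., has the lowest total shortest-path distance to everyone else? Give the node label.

Farness (sum of distances to all others) for each node — A:14, B:10, C:17, D:20, E:13, F:15, G:16, H:13, I:14.
The smallest farness is 10, for B, so B has the highest closeness.

B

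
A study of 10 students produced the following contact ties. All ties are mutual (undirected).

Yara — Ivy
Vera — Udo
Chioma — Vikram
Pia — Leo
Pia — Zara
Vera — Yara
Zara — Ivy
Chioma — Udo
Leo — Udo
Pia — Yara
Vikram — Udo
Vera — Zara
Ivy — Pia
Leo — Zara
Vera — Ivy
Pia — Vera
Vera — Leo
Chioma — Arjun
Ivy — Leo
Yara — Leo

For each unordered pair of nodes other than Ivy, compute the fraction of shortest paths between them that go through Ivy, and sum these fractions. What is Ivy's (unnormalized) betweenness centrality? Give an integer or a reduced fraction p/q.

1/4

Pairs whose geodesics pass through Ivy — Yara–Zara: 1/4.
All other pairs contribute 0.
Summing the contributions gives betweenness(Ivy) = 1/4.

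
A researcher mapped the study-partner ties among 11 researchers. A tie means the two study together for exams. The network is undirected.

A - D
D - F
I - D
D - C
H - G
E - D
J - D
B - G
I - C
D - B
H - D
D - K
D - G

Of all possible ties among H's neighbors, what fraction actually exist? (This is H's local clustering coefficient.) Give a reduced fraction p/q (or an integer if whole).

H's neighbors: D and G (k = 2).
Possible neighbor pairs: C(2,2) = 1. Edges among them: D–G → e = 1.
Clustering(H) = 1/1.

1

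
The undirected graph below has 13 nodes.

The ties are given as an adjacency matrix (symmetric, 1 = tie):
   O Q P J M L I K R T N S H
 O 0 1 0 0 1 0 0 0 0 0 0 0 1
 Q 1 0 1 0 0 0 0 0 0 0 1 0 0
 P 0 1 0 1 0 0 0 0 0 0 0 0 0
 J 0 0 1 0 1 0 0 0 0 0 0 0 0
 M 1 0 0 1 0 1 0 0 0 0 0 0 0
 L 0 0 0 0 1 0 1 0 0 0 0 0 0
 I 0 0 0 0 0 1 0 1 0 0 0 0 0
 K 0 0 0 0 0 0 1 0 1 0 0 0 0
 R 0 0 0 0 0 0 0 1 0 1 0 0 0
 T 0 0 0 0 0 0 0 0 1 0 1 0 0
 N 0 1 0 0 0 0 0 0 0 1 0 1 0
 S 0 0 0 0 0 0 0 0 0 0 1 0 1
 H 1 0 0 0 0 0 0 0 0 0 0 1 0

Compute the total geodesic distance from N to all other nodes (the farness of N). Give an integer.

Distances from N: H:2, I:4, J:3, K:3, L:4, M:3, O:2, P:2, Q:1, R:2, S:1, T:1.
Sum = 2 + 4 + 3 + 3 + 4 + 3 + 2 + 2 + 1 + 2 + 1 + 1 = 28.

28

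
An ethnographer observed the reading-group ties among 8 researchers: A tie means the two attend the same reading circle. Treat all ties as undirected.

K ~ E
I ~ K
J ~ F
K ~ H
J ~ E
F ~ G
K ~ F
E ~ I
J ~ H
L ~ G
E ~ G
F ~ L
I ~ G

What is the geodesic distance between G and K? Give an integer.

2

One shortest route is G – F – K, which uses 2 edges, and G and K are not directly tied, so nothing shorter exists. So d(G,K) = 2.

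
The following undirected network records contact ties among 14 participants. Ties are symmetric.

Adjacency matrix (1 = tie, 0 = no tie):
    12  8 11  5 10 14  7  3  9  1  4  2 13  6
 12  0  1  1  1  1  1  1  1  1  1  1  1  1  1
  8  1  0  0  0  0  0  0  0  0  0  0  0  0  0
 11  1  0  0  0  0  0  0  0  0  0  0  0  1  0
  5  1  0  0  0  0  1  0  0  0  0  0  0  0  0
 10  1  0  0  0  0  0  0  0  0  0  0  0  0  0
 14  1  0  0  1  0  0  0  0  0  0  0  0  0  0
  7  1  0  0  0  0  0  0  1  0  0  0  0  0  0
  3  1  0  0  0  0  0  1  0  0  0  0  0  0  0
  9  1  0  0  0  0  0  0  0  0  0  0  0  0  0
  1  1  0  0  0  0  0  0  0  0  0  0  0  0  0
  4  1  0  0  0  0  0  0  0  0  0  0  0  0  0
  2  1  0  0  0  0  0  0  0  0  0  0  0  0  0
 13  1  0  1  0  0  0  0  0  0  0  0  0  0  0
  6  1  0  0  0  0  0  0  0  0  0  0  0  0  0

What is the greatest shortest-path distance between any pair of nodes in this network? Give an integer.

2

Eccentricity of each node (its greatest distance to any other): 1:2, 2:2, 3:2, 4:2, 5:2, 6:2, 7:2, 8:2, 9:2, 10:2, 11:2, 12:1, 13:2, 14:2.
The maximum eccentricity is 2, realized for instance by the pair 8–11 via 8 – 12 – 11. So the diameter is 2.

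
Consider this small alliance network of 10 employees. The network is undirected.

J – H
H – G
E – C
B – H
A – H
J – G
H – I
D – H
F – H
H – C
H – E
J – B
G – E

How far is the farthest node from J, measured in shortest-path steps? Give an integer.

2

Distances from J: A:2, B:1, C:2, D:2, E:2, F:2, G:1, H:1, I:2.
The largest is 2 (to I, A, F, E, C, and D), so the eccentricity of J is 2.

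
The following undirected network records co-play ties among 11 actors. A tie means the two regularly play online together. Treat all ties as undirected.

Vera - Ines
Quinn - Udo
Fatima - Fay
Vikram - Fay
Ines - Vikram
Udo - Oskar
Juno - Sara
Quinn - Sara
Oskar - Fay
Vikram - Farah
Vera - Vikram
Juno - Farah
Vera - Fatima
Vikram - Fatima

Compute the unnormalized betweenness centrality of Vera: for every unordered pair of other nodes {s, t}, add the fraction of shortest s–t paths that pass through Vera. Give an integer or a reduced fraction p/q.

Pairs whose geodesics pass through Vera — Fatima–Ines: 1/2.
All other pairs contribute 0.
Summing the contributions gives betweenness(Vera) = 1/2.

1/2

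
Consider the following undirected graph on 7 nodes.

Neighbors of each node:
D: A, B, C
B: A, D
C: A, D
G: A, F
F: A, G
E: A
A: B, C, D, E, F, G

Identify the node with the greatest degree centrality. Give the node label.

Degrees — A:6, B:2, C:2, D:3, E:1, F:2, G:2.
The maximum is 6, attained only by A.

A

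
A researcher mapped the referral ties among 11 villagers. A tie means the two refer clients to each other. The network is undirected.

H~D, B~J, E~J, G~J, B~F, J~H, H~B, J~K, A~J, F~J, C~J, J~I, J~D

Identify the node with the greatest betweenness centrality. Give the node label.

Unnormalized betweenness of each node: A:0, B:1/2, C:0, D:0, E:0, F:0, G:0, H:1/2, I:0, J:41, K:0.
J has the largest value, 41, making it the main broker — the node through which the most shortest paths run.

J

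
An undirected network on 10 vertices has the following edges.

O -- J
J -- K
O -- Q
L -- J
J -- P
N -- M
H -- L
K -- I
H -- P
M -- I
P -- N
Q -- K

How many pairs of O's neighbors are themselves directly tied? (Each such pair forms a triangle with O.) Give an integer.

O's neighbors are J and Q, but none of them are tied to each other, so no triangle contains O.

0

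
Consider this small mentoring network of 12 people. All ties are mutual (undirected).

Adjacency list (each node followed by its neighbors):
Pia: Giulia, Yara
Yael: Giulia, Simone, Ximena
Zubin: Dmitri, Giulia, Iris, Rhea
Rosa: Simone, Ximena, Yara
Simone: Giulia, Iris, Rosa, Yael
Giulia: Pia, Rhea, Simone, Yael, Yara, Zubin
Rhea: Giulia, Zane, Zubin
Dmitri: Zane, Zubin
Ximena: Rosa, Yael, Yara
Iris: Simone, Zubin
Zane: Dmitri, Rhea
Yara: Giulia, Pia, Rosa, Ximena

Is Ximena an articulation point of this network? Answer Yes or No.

No

Even without Ximena, every remaining node can still reach every other (the residual graph is connected), so Ximena is not a cut vertex.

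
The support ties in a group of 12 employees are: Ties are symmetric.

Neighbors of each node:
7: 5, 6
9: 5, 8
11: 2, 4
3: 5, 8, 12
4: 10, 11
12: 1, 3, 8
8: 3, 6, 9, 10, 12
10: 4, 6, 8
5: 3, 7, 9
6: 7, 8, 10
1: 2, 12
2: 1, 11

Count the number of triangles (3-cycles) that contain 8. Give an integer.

8's neighbors: 3, 6, 9, 10, and 12.
Neighbor pairs that are themselves tied: 8–3–12; 8–6–10. Each forms one triangle with 8, for 2 in total.

2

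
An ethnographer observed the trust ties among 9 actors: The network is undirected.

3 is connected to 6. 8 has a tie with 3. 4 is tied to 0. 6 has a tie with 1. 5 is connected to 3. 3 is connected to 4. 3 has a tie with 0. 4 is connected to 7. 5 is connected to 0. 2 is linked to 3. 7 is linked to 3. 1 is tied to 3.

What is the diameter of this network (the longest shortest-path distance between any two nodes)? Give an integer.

2

Eccentricity of each node (its greatest distance to any other): 0:2, 1:2, 2:2, 3:1, 4:2, 5:2, 6:2, 7:2, 8:2.
The maximum eccentricity is 2, realized for instance by the pair 2–5 via 2 – 3 – 5. So the diameter is 2.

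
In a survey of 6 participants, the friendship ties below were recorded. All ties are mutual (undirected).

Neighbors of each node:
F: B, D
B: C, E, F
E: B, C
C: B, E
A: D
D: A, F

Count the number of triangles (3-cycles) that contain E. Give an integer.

1

E's neighbors: B and C.
Neighbor pairs that are themselves tied: E–B–C. Each forms one triangle with E, for 1 in total.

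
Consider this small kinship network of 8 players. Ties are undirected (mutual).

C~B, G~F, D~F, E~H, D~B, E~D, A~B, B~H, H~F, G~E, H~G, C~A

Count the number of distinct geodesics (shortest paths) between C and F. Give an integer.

2

The shortest distance is 3. The length-3 paths are: C–B–H–F; C–B–D–F.
That gives 2 distinct shortest paths.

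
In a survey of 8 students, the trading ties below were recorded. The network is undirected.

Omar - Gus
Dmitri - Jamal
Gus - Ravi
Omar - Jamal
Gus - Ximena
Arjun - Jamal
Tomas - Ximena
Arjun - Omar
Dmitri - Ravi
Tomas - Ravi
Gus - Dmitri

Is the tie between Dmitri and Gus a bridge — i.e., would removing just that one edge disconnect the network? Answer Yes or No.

Even without that edge, Dmitri still reaches Gus via Dmitri – Ravi – Gus, so the network stays connected. Not a bridge.

No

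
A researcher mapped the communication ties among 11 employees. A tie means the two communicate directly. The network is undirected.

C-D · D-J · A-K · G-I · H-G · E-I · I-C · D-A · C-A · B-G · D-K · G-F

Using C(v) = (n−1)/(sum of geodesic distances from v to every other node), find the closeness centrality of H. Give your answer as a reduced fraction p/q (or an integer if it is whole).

10/31

Distances from H: A:4, B:2, C:3, D:4, E:3, F:2, G:1, I:2, J:5, K:5. Sum = 31.
n = 11, so closeness = 10/31.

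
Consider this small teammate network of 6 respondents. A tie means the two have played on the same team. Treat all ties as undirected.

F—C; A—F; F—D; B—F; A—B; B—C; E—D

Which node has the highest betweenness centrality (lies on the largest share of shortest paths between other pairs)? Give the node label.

Unnormalized betweenness of each node: A:0, B:1/2, C:0, D:4, E:0, F:13/2.
F has the largest value, 13/2, making it the main broker — the node through which the most shortest paths run.

F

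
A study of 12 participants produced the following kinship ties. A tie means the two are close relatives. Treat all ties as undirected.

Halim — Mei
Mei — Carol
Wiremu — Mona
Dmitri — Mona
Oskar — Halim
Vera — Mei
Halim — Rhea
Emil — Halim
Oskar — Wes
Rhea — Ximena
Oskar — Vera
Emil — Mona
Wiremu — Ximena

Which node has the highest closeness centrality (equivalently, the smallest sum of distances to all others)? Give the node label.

Halim

Farness (sum of distances to all others) for each node — Carol:36, Dmitri:38, Emil:24, Halim:20, Mei:26, Mona:28, Oskar:26, Rhea:26, Vera:32, Wes:36, Wiremu:34, Ximena:30.
The smallest farness is 20, for Halim, so Halim has the highest closeness.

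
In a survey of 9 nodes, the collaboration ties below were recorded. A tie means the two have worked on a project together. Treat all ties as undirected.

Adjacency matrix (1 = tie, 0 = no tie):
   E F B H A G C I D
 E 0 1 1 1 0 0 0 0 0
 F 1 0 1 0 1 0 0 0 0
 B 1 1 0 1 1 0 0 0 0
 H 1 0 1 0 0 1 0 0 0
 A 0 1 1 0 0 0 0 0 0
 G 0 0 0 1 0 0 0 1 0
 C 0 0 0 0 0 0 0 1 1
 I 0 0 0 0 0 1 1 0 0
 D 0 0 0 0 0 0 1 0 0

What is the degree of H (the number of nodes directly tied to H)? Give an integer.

3

H is directly tied to B, E, and G. That is 3 neighbors, so the degree of H is 3.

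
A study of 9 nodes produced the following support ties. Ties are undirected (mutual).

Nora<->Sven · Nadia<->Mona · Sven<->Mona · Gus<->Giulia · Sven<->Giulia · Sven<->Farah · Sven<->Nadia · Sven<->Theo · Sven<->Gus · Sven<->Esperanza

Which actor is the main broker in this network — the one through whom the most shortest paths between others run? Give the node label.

Sven

Unnormalized betweenness of each node: Esperanza:0, Farah:0, Giulia:0, Gus:0, Mona:0, Nadia:0, Nora:0, Sven:26, Theo:0.
Sven has the largest value, 26, making it the main broker — the node through which the most shortest paths run.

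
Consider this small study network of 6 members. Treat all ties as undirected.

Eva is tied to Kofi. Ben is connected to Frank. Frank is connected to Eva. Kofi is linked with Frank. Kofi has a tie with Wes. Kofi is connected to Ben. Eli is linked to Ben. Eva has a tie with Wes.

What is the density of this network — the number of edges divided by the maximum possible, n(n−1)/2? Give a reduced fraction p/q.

8/15

There are 8 edges and 6 nodes, so the maximum possible is C(6,2) = 15.
Density = 8/15.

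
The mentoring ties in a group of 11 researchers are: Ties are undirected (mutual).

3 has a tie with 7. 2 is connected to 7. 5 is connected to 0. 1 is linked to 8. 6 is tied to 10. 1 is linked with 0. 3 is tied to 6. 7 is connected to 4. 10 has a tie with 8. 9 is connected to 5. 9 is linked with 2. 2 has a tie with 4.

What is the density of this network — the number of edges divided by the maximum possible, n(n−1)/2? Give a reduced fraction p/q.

12/55

There are 12 edges and 11 nodes, so the maximum possible is C(11,2) = 55.
Density = 12/55.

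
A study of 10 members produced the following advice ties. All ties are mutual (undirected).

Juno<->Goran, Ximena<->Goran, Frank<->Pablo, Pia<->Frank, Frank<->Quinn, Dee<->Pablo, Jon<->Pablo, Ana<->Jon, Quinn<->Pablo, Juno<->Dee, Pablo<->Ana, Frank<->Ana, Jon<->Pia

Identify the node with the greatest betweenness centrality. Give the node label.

Pablo

Unnormalized betweenness of each node: Ana:1/3, Dee:18, Frank:9/2, Goran:8, Jon:3, Juno:14, Pablo:131/6, Pia:1/3, Quinn:0, Ximena:0.
Pablo has the largest value, 131/6, making it the main broker — the node through which the most shortest paths run.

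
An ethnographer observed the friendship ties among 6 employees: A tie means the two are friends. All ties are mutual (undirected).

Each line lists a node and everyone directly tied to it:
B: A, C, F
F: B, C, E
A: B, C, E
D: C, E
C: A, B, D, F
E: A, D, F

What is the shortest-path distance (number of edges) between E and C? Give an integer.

One shortest route is E – F – C, which uses 2 edges, and E and C are not directly tied, so nothing shorter exists. So d(E,C) = 2.

2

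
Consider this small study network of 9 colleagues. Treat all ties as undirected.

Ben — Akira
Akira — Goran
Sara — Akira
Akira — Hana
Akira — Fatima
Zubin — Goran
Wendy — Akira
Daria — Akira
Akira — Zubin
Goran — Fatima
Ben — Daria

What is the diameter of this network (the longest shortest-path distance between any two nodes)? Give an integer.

Eccentricity of each node (its greatest distance to any other): Akira:1, Ben:2, Daria:2, Fatima:2, Goran:2, Hana:2, Sara:2, Wendy:2, Zubin:2.
The maximum eccentricity is 2, realized for instance by the pair Daria–Wendy via Daria – Akira – Wendy. So the diameter is 2.

2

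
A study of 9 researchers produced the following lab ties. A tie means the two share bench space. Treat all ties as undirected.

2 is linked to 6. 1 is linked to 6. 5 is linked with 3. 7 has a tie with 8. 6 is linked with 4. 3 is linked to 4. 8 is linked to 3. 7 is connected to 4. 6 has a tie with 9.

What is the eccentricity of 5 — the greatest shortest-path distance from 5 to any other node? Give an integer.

Distances from 5: 1:4, 2:4, 3:1, 4:2, 6:3, 7:3, 8:2, 9:4.
The largest is 4 (to 2, 1, and 9), so the eccentricity of 5 is 4.

4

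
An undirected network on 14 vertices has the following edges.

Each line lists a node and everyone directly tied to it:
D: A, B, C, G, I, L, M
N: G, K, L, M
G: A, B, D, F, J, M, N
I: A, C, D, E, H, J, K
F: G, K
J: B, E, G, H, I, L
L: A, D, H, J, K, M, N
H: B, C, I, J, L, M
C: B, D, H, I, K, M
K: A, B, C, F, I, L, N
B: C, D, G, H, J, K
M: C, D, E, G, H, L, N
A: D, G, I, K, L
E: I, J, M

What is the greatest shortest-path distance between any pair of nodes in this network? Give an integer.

Eccentricity of each node (its greatest distance to any other): A:2, B:2, C:2, D:2, E:3, F:3, G:2, H:3, I:2, J:2, K:2, L:2, M:2, N:2.
The maximum eccentricity is 3, realized for instance by the pair F–E via F – G – J – E. So the diameter is 3.

3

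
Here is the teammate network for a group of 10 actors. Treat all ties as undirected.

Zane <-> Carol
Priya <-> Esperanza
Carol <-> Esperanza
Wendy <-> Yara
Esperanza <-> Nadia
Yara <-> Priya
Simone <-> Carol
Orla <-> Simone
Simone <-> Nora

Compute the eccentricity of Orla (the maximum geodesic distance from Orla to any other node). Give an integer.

Distances from Orla: Carol:2, Esperanza:3, Nadia:4, Nora:2, Priya:4, Simone:1, Wendy:6, Yara:5, Zane:3.
The largest is 6 (to Wendy), so the eccentricity of Orla is 6.

6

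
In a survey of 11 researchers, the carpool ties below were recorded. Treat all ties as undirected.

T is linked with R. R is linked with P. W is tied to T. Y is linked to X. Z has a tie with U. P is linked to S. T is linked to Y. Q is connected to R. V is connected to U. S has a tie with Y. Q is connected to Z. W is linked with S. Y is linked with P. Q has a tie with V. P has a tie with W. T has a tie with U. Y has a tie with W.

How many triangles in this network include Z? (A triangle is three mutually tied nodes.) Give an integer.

Z's neighbors are Q and U, but none of them are tied to each other, so no triangle contains Z.

0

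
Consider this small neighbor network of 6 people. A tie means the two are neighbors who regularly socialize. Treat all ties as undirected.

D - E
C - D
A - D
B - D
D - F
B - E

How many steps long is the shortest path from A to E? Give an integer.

One shortest route is A – D – E, which uses 2 edges, and A and E are not directly tied, so nothing shorter exists. So d(A,E) = 2.

2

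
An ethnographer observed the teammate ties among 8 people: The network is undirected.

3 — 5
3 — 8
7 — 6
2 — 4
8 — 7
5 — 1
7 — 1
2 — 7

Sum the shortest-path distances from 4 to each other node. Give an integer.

20

Distances from 4: 1:3, 2:1, 3:4, 5:4, 6:3, 7:2, 8:3.
Sum = 3 + 1 + 4 + 4 + 3 + 2 + 3 = 20.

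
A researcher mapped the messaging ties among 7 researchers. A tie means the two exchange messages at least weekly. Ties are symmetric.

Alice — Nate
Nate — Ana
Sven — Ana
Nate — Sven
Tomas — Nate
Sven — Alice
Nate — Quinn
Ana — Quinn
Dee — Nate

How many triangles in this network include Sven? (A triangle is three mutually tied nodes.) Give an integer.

Sven's neighbors: Alice, Ana, and Nate.
Neighbor pairs that are themselves tied: Sven–Alice–Nate; Sven–Ana–Nate. Each forms one triangle with Sven, for 2 in total.

2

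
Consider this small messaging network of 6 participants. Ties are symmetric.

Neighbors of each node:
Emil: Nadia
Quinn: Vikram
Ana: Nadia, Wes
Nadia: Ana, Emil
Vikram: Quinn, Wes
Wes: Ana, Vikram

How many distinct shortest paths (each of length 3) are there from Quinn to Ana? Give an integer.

The shortest distance is 3, and the only length-3 path is Quinn–Vikram–Wes–Ana. So there is exactly 1 shortest path.

1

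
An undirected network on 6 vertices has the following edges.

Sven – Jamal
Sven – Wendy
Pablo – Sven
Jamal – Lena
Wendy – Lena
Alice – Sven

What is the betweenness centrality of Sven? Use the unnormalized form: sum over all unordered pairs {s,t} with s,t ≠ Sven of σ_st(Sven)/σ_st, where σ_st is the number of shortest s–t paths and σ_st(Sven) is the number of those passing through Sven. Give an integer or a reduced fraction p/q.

Pairs whose geodesics pass through Sven — Pablo–Jamal: 1; Pablo–Wendy: 1; Pablo–Lena: 2/2; Pablo–Alice: 1; Jamal–Wendy: 1/2; Jamal–Alice: 1; Wendy–Alice: 1; Lena–Alice: 2/2.
All other pairs contribute 0.
Summing the contributions gives betweenness(Sven) = 15/2.

15/2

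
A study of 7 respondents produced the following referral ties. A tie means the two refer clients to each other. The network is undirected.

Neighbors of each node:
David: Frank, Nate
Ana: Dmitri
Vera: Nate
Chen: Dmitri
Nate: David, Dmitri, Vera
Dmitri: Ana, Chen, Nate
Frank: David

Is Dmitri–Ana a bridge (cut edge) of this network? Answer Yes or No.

Without the Dmitri–Ana edge there is no alternate route between Dmitri and Ana, so the network disconnects. It is a bridge.

Yes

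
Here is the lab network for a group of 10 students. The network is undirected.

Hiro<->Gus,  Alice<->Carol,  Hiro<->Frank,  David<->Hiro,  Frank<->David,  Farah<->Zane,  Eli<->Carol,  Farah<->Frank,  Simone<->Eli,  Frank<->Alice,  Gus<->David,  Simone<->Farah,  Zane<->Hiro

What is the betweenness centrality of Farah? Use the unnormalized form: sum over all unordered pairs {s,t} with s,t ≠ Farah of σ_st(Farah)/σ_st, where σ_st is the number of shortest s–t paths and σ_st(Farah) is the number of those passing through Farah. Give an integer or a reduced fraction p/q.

Pairs whose geodesics pass through Farah — Carol–Zane: 2/3; Alice–Zane: 1/2; Alice–Simone: 1/2; Frank–Zane: 1/2; Frank–Simone: 1; Frank–Eli: 1/2; David–Simone: 1; David–Eli: 1/2; Gus–Simone: 3/3; Gus–Eli: 3/5; Hiro–Simone: 2/2; Hiro–Eli: 2/3; Zane–Simone: 1; Zane–Eli: 1.
All other pairs contribute 0.
Summing the contributions gives betweenness(Farah) = 313/30.

313/30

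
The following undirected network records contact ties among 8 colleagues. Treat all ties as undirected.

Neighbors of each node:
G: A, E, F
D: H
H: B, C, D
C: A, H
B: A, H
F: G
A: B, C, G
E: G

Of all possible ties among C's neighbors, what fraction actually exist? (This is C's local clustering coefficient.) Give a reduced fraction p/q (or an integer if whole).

C's neighbors: A and H (k = 2).
Possible neighbor pairs: C(2,2) = 1. Edges among them: none → e = 0.
Clustering(C) = 0/1.

0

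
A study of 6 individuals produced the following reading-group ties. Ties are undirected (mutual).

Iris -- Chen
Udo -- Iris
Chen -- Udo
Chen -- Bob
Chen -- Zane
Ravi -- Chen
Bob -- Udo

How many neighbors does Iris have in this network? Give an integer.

Iris is directly tied to Chen and Udo. That is 2 neighbors, so the degree of Iris is 2.

2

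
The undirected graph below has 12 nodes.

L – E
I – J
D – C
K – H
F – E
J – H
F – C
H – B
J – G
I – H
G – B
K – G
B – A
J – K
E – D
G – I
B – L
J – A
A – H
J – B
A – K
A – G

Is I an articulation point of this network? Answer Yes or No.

Even without I, every remaining node can still reach every other (the residual graph is connected), so I is not a cut vertex.

No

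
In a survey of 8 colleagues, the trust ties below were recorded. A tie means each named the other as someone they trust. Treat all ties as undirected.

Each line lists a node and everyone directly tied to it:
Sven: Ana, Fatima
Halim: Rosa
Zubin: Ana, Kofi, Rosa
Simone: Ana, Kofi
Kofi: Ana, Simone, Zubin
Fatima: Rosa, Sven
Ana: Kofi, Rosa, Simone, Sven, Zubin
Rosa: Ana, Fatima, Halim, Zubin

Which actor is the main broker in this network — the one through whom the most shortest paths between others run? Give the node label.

Ana

Unnormalized betweenness of each node: Ana:55/6, Fatima:1, Halim:0, Kofi:1/2, Rosa:26/3, Simone:0, Sven:4/3, Zubin:4/3.
Ana has the largest value, 55/6, making it the main broker — the node through which the most shortest paths run.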